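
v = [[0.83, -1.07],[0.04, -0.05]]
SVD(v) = [[-1.0, -0.05], [-0.05, 1.00]] @ diag([1.3556913662304626, 0.0009589203209390378]) @ [[-0.61, 0.79],[0.79, 0.61]]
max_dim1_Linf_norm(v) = 1.07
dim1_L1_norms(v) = [1.9, 0.09]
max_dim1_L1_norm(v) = 1.9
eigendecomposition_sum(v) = [[0.83,-1.07],[0.04,-0.05]] + [[-0.0, 0.00], [-0.0, 0.00]]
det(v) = 0.00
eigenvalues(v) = [0.78, 0.0]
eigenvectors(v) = [[1.0, 0.79],  [0.05, 0.61]]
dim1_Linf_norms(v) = [1.07, 0.05]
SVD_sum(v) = [[0.83, -1.07], [0.04, -0.05]] + [[-0.00, -0.00], [0.0, 0.00]]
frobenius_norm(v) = 1.36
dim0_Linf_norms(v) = [0.83, 1.07]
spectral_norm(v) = 1.36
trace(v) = 0.78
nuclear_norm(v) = 1.36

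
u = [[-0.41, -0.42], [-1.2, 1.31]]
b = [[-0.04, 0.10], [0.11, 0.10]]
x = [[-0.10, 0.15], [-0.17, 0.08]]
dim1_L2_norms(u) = [0.59, 1.78]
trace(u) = 0.90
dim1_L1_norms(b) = [0.14, 0.21]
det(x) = 0.02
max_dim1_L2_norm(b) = 0.15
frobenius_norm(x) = 0.26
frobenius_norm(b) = 0.18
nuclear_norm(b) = 0.25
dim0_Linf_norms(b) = [0.11, 0.1]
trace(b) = 0.06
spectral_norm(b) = 0.16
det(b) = -0.02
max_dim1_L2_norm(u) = 1.78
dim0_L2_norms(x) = [0.2, 0.17]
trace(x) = -0.02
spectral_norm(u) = 1.78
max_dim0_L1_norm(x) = 0.27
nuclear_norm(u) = 2.36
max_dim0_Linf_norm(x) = 0.17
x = b @ u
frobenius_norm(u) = 1.87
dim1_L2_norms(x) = [0.18, 0.19]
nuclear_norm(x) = 0.32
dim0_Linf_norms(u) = [1.2, 1.31]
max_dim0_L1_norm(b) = 0.2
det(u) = -1.04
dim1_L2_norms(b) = [0.11, 0.15]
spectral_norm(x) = 0.25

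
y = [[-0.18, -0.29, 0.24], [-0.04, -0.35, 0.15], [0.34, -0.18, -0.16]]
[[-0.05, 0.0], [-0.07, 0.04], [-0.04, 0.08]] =y@ [[0.12,  0.09], [0.27,  -0.18], [0.20,  -0.13]]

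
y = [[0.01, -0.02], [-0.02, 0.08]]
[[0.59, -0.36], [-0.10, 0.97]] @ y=[[0.01, -0.04], [-0.02, 0.08]]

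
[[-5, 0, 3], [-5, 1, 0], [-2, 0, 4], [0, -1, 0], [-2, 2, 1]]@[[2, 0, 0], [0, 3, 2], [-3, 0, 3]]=[[-19, 0, 9], [-10, 3, 2], [-16, 0, 12], [0, -3, -2], [-7, 6, 7]]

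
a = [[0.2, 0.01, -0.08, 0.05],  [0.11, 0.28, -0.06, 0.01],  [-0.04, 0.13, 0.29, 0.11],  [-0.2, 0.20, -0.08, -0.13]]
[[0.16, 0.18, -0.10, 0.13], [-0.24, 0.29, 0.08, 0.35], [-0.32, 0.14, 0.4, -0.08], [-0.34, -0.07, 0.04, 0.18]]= a @ [[0.3, 0.53, -0.13, 0.41], [-1.18, 0.77, 0.56, 0.96], [-0.87, -0.16, 1.05, -0.56], [0.88, 1.02, 0.13, -0.20]]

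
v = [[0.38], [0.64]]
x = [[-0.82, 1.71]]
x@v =[[0.78]]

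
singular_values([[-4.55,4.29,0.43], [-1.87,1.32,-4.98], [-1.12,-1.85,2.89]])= [7.1, 5.3, 1.96]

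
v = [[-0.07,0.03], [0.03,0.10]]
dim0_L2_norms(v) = [0.08, 0.1]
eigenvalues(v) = [-0.08, 0.11]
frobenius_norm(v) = 0.13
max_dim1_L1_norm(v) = 0.13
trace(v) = 0.03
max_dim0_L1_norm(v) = 0.13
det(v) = -0.01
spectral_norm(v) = 0.11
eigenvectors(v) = [[-0.99, -0.17],[0.17, -0.99]]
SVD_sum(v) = [[0.0, 0.02], [0.02, 0.1]] + [[-0.07, 0.01],[0.01, -0.00]]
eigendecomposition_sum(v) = [[-0.07, 0.01], [0.01, -0.0]] + [[0.00, 0.02], [0.02, 0.1]]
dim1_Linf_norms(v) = [0.07, 0.1]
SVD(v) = [[0.17,0.99], [0.99,-0.17]] @ diag([0.10513878188659974, 0.07513878188659974]) @ [[0.17, 0.99], [-0.99, 0.17]]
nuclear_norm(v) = 0.18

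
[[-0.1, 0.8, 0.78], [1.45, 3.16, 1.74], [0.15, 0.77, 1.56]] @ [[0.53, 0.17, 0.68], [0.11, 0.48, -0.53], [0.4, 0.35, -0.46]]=[[0.35,0.64,-0.85], [1.81,2.37,-1.49], [0.79,0.94,-1.02]]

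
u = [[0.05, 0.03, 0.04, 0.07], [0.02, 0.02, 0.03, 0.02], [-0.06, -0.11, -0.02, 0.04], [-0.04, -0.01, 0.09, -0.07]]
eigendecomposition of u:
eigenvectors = [[(0.22+0.55j), 0.22-0.55j, (0.77+0j), -0.24+0.00j], [(0.08+0.26j), 0.08-0.26j, (-0.54+0j), (0.02+0j)], [(-0.6+0j), -0.60-0.00j, 0.03+0.00j, -0.49+0.00j], [-0.44+0.14j, -0.44-0.14j, -0.32+0.00j, (0.83+0j)]]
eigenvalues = [(0.05+0.09j), (0.05-0.09j), 0j, (-0.11+0j)]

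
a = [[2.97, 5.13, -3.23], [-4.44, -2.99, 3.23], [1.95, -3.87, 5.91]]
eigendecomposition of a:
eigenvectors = [[-0.43-0.36j, (-0.43+0.36j), -0.12+0.00j],[(0.64+0j), (0.64-0j), (0.52+0j)],[(0.28+0.44j), 0.28-0.44j, 0.84+0.00j]]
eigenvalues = [(1.33+4.71j), (1.33-4.71j), (3.22+0j)]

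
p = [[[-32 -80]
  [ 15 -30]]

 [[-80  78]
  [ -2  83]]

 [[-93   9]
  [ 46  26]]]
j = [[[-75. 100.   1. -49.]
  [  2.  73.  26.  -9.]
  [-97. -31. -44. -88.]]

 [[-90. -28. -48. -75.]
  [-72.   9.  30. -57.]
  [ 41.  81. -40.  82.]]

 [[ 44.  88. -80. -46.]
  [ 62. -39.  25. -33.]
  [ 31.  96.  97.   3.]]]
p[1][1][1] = 83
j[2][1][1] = -39.0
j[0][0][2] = 1.0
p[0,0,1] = -80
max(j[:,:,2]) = 97.0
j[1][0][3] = -75.0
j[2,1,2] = 25.0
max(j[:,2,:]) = 97.0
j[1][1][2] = 30.0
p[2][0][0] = -93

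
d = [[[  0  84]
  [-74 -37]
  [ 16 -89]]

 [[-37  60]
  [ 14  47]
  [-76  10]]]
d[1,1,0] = 14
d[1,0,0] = -37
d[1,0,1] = 60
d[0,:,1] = [84, -37, -89]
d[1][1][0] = 14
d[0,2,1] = -89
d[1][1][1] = 47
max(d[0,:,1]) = 84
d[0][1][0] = -74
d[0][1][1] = -37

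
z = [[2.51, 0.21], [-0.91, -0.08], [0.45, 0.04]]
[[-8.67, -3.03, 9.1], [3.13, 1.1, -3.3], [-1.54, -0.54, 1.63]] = z @ [[-3.79,-1.17,3.58], [4.03,-0.43,0.54]]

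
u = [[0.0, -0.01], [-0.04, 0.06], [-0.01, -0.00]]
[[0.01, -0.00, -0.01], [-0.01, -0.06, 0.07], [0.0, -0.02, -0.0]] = u @ [[-0.47,1.64,0.02], [-0.53,0.11,1.11]]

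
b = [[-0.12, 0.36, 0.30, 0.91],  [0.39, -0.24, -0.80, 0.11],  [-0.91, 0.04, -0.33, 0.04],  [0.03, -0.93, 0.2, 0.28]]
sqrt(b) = [[0.58, 0.43, 0.55, 0.52], [-0.05, 0.49, -0.66, 0.24], [-0.72, 0.45, 0.63, 0.23], [-0.09, -0.68, -0.15, 0.72]]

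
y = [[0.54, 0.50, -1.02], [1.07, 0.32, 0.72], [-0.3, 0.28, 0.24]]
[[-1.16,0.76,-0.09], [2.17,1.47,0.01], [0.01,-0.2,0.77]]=y @ [[1.03, 1.17, -0.76], [-0.21, 0.47, 1.55], [1.58, 0.10, 0.45]]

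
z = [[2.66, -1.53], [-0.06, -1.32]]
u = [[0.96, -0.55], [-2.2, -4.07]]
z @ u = [[5.92, 4.76], [2.85, 5.41]]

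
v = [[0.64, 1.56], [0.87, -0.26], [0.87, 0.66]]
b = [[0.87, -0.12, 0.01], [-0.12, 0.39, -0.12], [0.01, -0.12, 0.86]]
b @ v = [[0.46, 1.39], [0.16, -0.37], [0.65, 0.61]]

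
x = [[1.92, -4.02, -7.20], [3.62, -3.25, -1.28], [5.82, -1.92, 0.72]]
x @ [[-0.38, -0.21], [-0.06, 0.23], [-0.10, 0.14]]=[[0.23,-2.34],[-1.05,-1.69],[-2.17,-1.56]]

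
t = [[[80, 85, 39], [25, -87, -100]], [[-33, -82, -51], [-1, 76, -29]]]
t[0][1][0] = 25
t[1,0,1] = -82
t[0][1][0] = 25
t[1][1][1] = 76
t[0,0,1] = 85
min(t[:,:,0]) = -33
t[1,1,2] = -29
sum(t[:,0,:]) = 38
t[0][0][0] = 80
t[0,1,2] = -100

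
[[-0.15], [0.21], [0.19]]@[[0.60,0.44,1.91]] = [[-0.09,  -0.07,  -0.29], [0.13,  0.09,  0.4], [0.11,  0.08,  0.36]]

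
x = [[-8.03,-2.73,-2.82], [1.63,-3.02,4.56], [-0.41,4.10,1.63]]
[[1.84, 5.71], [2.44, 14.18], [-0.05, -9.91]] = x @ [[-0.32, -0.15], [-0.24, -2.92], [0.49, 1.23]]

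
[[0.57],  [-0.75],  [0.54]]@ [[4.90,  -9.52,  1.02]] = [[2.79, -5.43, 0.58], [-3.68, 7.14, -0.76], [2.65, -5.14, 0.55]]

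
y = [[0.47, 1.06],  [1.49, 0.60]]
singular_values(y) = [1.85, 0.7]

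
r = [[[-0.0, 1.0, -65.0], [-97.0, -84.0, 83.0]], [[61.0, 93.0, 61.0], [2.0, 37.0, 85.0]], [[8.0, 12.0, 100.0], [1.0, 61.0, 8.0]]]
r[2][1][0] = 1.0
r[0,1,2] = 83.0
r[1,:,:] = [[61.0, 93.0, 61.0], [2.0, 37.0, 85.0]]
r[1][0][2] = 61.0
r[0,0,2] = -65.0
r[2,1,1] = 61.0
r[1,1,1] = 37.0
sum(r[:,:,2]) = 272.0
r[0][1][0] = -97.0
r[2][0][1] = 12.0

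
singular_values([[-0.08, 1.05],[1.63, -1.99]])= [2.72, 0.57]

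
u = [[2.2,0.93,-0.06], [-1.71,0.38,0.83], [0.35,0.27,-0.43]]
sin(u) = [[1.61, 0.28, -0.28], [-0.6, 1.0, 0.92], [0.35, 0.2, -0.44]]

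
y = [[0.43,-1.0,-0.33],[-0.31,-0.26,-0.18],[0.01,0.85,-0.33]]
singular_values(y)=[1.37, 0.54, 0.39]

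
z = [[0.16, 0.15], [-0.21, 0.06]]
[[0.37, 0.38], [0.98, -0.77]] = z @ [[-3.03,3.35],[5.72,-1.03]]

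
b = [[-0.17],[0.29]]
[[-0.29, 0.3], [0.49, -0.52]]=b @ [[1.69, -1.79]]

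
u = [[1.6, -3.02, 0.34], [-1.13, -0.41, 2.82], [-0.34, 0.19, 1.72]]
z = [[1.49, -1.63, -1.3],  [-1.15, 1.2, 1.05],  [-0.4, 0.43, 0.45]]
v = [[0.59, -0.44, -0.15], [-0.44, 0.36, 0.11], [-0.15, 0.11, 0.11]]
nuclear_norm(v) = 1.06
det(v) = 0.00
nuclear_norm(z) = 3.43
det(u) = -5.08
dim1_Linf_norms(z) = [1.63, 1.2, 0.45]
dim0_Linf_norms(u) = [1.6, 3.02, 2.82]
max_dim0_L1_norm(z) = 3.26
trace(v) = 1.06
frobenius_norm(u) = 4.93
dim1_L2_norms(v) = [0.75, 0.58, 0.22]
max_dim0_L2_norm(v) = 0.75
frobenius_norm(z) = 3.31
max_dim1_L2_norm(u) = 3.43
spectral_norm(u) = 3.51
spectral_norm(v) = 0.97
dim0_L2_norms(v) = [0.75, 0.58, 0.22]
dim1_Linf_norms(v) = [0.59, 0.44, 0.15]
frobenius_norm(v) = 0.97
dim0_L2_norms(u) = [1.99, 3.05, 3.32]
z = v @ u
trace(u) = 2.91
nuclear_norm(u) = 7.37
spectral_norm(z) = 3.31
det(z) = -0.01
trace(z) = 3.14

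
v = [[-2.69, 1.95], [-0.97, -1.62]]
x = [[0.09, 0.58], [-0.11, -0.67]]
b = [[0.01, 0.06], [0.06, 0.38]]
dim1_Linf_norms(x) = [0.58, 0.67]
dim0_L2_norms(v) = [2.86, 2.54]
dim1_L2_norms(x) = [0.59, 0.68]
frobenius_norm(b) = 0.39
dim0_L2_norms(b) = [0.06, 0.38]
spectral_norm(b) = 0.39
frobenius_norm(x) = 0.90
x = v @ b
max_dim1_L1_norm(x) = 0.78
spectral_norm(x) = 0.90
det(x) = 0.00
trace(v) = -4.31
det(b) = 0.00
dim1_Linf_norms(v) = [2.69, 1.62]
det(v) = 6.25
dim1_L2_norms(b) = [0.06, 0.38]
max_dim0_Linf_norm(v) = 2.69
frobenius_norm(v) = 3.82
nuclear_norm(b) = 0.39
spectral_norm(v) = 3.33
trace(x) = -0.58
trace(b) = 0.39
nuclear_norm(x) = 0.90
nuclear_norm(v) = 5.21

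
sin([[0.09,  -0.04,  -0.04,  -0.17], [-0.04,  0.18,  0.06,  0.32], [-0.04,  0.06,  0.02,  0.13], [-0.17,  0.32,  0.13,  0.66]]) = [[0.08,  -0.03,  -0.04,  -0.15], [-0.03,  0.16,  0.05,  0.28], [-0.04,  0.05,  0.02,  0.11], [-0.15,  0.28,  0.11,  0.58]]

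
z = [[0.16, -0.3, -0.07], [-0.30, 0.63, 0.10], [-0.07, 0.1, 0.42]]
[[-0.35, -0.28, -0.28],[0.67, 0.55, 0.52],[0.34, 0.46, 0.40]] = z@[[-0.88, -0.11, -0.80], [0.56, 0.67, 0.33], [0.52, 0.92, 0.74]]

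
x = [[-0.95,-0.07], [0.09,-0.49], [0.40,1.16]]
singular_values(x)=[1.37, 0.88]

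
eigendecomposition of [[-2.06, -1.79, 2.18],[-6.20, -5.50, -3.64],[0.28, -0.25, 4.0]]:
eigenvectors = [[0.31, 0.67, 0.4], [0.95, -0.74, -0.53], [0.01, -0.09, 0.75]]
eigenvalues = [-7.54, -0.35, 4.33]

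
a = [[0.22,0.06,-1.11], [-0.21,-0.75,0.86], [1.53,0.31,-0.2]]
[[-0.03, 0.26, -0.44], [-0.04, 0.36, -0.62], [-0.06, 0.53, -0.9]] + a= [[0.19, 0.32, -1.55], [-0.25, -0.39, 0.24], [1.47, 0.84, -1.10]]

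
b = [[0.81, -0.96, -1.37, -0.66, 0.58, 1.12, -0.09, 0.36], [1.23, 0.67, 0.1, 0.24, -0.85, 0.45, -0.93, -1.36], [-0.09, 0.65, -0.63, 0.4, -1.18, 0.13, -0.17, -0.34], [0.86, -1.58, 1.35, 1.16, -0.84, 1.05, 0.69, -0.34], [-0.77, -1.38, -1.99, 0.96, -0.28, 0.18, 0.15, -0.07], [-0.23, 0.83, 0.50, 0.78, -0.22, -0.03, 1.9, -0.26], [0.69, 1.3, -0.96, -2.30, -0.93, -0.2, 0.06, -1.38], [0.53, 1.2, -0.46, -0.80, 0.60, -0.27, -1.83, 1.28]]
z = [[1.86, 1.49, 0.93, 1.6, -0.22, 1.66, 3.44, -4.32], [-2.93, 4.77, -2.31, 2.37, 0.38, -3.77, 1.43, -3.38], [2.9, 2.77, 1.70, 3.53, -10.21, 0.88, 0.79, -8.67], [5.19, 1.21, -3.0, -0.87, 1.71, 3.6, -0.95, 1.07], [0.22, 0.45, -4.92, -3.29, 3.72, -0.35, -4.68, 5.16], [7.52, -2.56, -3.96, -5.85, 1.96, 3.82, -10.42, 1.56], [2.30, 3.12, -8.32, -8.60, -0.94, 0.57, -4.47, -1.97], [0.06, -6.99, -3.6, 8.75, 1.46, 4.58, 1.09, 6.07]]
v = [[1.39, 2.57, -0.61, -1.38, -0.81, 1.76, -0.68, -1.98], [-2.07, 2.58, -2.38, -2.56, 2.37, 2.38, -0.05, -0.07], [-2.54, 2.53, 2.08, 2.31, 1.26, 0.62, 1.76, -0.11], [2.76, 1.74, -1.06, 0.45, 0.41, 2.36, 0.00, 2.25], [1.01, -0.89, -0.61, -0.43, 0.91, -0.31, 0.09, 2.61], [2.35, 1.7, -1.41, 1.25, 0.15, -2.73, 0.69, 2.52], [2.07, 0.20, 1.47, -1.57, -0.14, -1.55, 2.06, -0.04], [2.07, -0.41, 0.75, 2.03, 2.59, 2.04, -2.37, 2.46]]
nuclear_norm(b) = 18.03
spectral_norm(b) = 4.39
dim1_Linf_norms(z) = [4.32, 4.77, 10.21, 5.19, 5.16, 10.42, 8.6, 8.75]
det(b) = -62.37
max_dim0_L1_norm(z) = 34.86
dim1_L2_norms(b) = [2.37, 2.38, 1.59, 2.97, 2.74, 2.31, 3.35, 2.83]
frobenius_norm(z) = 33.22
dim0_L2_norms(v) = [5.95, 5.16, 4.07, 4.73, 3.95, 5.37, 3.73, 5.31]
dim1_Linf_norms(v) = [2.57, 2.58, 2.54, 2.76, 2.61, 2.73, 2.07, 2.59]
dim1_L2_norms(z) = [6.51, 8.37, 14.57, 7.49, 9.89, 15.57, 13.54, 14.13]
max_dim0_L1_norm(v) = 16.26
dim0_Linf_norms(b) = [1.23, 1.58, 1.99, 2.3, 1.18, 1.12, 1.9, 1.38]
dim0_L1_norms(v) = [16.26, 12.62, 10.37, 11.98, 8.64, 13.75, 7.7, 12.04]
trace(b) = 3.04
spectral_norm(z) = 22.06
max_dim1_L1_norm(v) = 14.72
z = v @ b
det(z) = -577297.05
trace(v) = 9.20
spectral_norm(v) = 7.41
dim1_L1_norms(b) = [5.95, 5.83, 3.59, 7.87, 5.78, 4.75, 7.82, 6.97]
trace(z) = 16.60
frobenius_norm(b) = 7.39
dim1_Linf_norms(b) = [1.37, 1.36, 1.18, 1.58, 1.99, 1.9, 2.3, 1.83]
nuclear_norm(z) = 74.46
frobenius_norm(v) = 13.69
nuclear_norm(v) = 34.00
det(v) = 9163.44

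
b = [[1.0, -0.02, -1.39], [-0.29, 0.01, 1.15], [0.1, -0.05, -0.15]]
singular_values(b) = [2.06, 0.36, 0.05]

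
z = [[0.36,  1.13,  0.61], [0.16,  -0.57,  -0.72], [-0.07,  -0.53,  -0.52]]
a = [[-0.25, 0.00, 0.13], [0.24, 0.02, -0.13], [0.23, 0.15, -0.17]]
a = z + [[-0.61, -1.13, -0.48], [0.08, 0.59, 0.59], [0.30, 0.68, 0.35]]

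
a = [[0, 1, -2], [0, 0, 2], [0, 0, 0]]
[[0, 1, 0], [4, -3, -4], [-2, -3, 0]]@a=[[0, 0, 2], [0, 4, -14], [0, -2, -2]]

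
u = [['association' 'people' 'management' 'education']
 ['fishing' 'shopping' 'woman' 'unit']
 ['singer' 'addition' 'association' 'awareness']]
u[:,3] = ['education', 'unit', 'awareness']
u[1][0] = 'fishing'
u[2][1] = 'addition'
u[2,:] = ['singer', 'addition', 'association', 'awareness']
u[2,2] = 'association'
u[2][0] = 'singer'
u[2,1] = 'addition'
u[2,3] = 'awareness'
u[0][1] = 'people'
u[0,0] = 'association'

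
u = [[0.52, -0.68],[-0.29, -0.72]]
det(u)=-0.572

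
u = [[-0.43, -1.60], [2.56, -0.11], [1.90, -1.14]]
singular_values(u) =[3.29, 1.85]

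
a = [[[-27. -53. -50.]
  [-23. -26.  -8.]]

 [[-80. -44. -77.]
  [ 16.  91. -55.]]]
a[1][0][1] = -44.0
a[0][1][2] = -8.0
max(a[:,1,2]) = -8.0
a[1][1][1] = 91.0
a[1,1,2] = -55.0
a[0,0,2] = -50.0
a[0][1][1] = -26.0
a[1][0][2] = -77.0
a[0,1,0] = -23.0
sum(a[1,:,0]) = -64.0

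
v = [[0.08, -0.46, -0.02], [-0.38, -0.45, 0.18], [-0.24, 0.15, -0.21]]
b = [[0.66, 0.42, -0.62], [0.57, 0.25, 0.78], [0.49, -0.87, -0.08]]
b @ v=[[0.04, -0.59, 0.19], [-0.24, -0.26, -0.13], [0.39, 0.15, -0.15]]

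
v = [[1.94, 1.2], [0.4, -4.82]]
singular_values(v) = [4.97, 1.98]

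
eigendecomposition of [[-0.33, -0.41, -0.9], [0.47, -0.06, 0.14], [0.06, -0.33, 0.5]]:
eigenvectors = [[-0.76+0.00j, -0.76-0.00j, -0.61+0.00j], [0.23+0.56j, (0.23-0.56j), -0.28+0.00j], [(-0.02+0.23j), (-0.02-0.23j), (0.74+0j)]]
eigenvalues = [(-0.23+0.58j), (-0.23-0.58j), (0.58+0j)]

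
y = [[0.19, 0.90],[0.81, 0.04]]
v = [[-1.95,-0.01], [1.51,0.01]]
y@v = [[0.99, 0.01], [-1.52, -0.01]]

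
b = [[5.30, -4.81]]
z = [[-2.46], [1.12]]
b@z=[[-18.43]]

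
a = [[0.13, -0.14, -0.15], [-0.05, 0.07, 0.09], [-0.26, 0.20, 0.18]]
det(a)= 0.000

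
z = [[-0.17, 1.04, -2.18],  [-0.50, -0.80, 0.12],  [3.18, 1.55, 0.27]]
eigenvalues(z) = [(-0.12+2.65j), (-0.12-2.65j), (-0.46+0j)]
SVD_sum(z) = [[0.3, 0.17, 0.00], [-0.72, -0.4, -0.01], [3.08, 1.73, 0.03]] + [[-0.49, 0.92, -2.16], [0.06, -0.12, 0.28], [0.06, -0.12, 0.27]] + [[0.02, -0.04, -0.02],[0.16, -0.28, -0.15],[0.03, -0.06, -0.03]]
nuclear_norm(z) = 6.45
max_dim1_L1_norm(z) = 5.0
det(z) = -3.25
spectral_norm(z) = 3.65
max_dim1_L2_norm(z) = 3.55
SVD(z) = [[0.09,0.98,0.15], [-0.23,-0.13,0.97], [0.97,-0.13,0.21]] @ diag([3.6453467115859017, 2.4356716716224396, 0.36612956775682404]) @ [[0.87, 0.49, 0.01], [-0.21, 0.38, -0.90], [0.44, -0.78, -0.43]]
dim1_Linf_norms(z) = [2.18, 0.8, 3.18]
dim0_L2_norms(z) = [3.22, 2.03, 2.2]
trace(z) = -0.70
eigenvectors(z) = [[-0.04+0.65j,(-0.04-0.65j),-0.47+0.00j], [(-0.11-0.07j),(-0.11+0.07j),0.82+0.00j], [0.74+0.00j,0.74-0.00j,(0.33+0j)]]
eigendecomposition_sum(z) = [[-0.10+1.40j, 0.39+0.79j, (-1.11+0.06j)],[(-0.23-0.15j), (-0.17-0.01j), 0.09-0.19j],[(1.6+0.02j), 0.87-0.49j, (0.15+1.26j)]] + [[-0.10-1.40j,(0.39-0.79j),(-1.11-0.06j)], [-0.23+0.15j,(-0.17+0.01j),0.09+0.19j], [1.60-0.02j,0.87+0.49j,(0.15-1.26j)]] + [[0.03-0.00j, (0.27-0j), (0.04+0j)], [-0.05+0.00j, -0.46+0.00j, -0.07-0.00j], [(-0.02+0j), (-0.18+0j), (-0.03-0j)]]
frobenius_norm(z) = 4.40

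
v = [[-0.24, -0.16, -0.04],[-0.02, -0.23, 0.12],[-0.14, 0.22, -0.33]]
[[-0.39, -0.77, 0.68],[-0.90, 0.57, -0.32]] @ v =[[0.01,0.39,-0.30], [0.25,-0.06,0.21]]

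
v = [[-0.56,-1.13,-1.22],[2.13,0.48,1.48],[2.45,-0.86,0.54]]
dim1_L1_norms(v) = [2.91, 4.09, 3.85]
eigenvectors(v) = [[(0.05+0.49j), 0.05-0.49j, (-0.37+0j)],[0.37-0.46j, (0.37+0.46j), -0.59+0.00j],[(0.64+0j), (0.64-0j), (0.72+0j)]]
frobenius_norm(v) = 4.13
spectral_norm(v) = 3.69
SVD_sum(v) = [[-0.98,  -0.04,  -0.53], [2.28,  0.09,  1.23], [2.09,  0.08,  1.13]] + [[0.41, -1.09, -0.69], [-0.15, 0.39, 0.25], [0.36, -0.94, -0.59]] + [[0.0, 0.00, -0.0], [0.00, 0.00, -0.0], [-0.0, -0.0, 0.0]]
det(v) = 0.01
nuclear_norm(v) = 5.55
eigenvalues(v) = [(0.23+2.51j), (0.23-2.51j), 0j]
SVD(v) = [[-0.3,-0.73,-0.61], [0.70,0.26,-0.66], [0.65,-0.63,0.44]] @ diag([3.6911975211208876, 1.8561672121062547, 0.0020348888681470663]) @ [[0.88, 0.03, 0.48], [-0.31, 0.8, 0.51], [-0.37, -0.59, 0.72]]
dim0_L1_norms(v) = [5.14, 2.47, 3.24]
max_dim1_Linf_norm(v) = 2.45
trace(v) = 0.46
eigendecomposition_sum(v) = [[-0.28+0.99j, -0.57-0.28j, -0.61+0.27j], [1.06-0.59j, 0.24+0.71j, (0.74+0.28j)], [1.23+0.49j, -0.43+0.69j, (0.27+0.82j)]] + [[-0.28-0.99j, -0.57+0.28j, -0.61-0.27j], [(1.06+0.59j), (0.24-0.71j), (0.74-0.28j)], [(1.23-0.49j), (-0.43-0.69j), 0.27-0.82j]] + [[-0j,0j,(-0-0j)],  [0.00-0.00j,0j,-0.00-0.00j],  [(-0+0j),-0.00-0.00j,0.00+0.00j]]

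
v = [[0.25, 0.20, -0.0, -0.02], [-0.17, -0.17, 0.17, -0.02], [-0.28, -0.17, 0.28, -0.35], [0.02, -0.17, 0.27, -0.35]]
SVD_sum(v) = [[0.07, 0.07, -0.09, 0.10], [-0.10, -0.1, 0.13, -0.15], [-0.22, -0.23, 0.30, -0.33], [-0.17, -0.18, 0.23, -0.25]] + [[0.2, 0.09, 0.06, -0.14],[-0.10, -0.04, -0.03, 0.07],[-0.01, -0.0, -0.00, 0.01],[0.15, 0.07, 0.05, -0.11]] + [[-0.01, 0.01, -0.01, -0.01], [0.04, -0.05, 0.02, 0.03], [-0.04, 0.06, -0.03, -0.04], [0.03, -0.04, 0.02, 0.03]] + [[-0.01, 0.03, 0.04, 0.02], [-0.01, 0.03, 0.04, 0.03], [-0.0, 0.01, 0.01, 0.01], [0.00, -0.01, -0.02, -0.01]]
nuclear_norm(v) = 1.33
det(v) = 0.00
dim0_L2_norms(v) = [0.41, 0.36, 0.42, 0.5]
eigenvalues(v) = [(0.16+0.18j), (0.16-0.18j), (-0.16+0.16j), (-0.16-0.16j)]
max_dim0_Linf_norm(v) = 0.35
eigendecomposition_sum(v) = [[(0.13+0.03j), (0.07-0.01j), (0.02-0.07j), -0.00+0.05j], [-0.09+0.11j, (-0.02+0.07j), 0.06+0.05j, (-0.04-0.03j)], [(-0.17+0.16j), (-0.05+0.1j), (0.08+0.09j), (-0.06-0.05j)], [-0.03+0.06j, -0.00+0.03j, 0.03+0.02j, (-0.02-0.01j)]] + [[(0.13-0.03j),0.07+0.01j,0.02+0.07j,-0.00-0.05j], [(-0.09-0.11j),(-0.02-0.07j),(0.06-0.05j),-0.04+0.03j], [(-0.17-0.16j),-0.05-0.10j,0.08-0.09j,-0.06+0.05j], [-0.03-0.06j,(-0-0.03j),(0.03-0.02j),(-0.02+0.01j)]] + [[-0.00+0.01j,  (0.03-0.02j),  (-0.02+0.03j),  -0.01-0.05j], [-0.03j,  (-0.06+0.06j),  (0.03-0.07j),  (0.03+0.09j)], [(0.03+0.01j),  (-0.03-0.09j),  0.06+0.06j,  -0.11-0.00j], [(0.04+0.01j),  (-0.08-0.11j),  (0.1+0.06j),  -0.15+0.04j]] + [[-0.00-0.01j, (0.03+0.02j), (-0.02-0.03j), -0.01+0.05j],[0.00+0.03j, (-0.06-0.06j), 0.03+0.07j, 0.03-0.09j],[0.03-0.01j, (-0.03+0.09j), (0.06-0.06j), -0.11+0.00j],[0.04-0.01j, (-0.08+0.11j), (0.1-0.06j), -0.15-0.04j]]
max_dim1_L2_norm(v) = 0.56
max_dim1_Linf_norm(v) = 0.35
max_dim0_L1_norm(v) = 0.74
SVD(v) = [[-0.23, -0.73, -0.14, -0.63], [0.33, 0.37, 0.55, -0.67], [0.73, 0.04, -0.66, -0.17], [0.56, -0.57, 0.49, 0.35]] @ diag([0.753576476926057, 0.36044530059035823, 0.1314478571771916, 0.08844851355202525]) @ [[-0.41, -0.42, 0.54, -0.60], [-0.74, -0.33, -0.22, 0.54], [0.51, -0.69, 0.3, 0.41], [0.13, -0.48, -0.75, -0.43]]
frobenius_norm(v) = 0.85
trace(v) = 0.01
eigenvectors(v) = [[-0.23-0.37j,-0.23+0.37j,-0.03+0.21j,-0.03-0.21j], [(0.45-0.06j),(0.45+0.06j),-0.04-0.44j,(-0.04+0.44j)], [0.75+0.00j,(0.75-0j),0.48+0.14j,0.48-0.14j], [0.21-0.07j,0.21+0.07j,(0.71+0j),0.71-0.00j]]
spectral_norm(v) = 0.75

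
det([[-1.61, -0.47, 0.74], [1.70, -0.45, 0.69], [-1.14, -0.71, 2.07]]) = 1.462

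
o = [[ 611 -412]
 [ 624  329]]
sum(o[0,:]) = 199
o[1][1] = 329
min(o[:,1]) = -412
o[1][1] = 329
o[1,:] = [624, 329]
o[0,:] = [611, -412]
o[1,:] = [624, 329]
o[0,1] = -412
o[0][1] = -412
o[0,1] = -412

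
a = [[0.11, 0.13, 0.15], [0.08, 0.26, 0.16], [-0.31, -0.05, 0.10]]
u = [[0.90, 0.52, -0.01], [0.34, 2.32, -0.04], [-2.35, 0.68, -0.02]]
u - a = [[0.79, 0.39, -0.16], [0.26, 2.06, -0.2], [-2.04, 0.73, -0.12]]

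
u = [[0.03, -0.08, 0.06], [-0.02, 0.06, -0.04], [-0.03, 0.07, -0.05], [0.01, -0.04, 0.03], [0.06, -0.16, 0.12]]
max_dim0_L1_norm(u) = 0.41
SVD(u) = [[-0.39,  -0.01,  -0.17], [0.28,  0.20,  -0.88], [0.34,  -0.64,  -0.27], [-0.19,  -0.75,  0.0], [-0.78,  -0.02,  -0.35]] @ diag([0.2663490059960691, 0.006450253677894146, 0.004074460994628828]) @ [[-0.29, 0.77, -0.57], [0.95, 0.19, -0.23], [-0.07, -0.61, -0.79]]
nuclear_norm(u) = 0.28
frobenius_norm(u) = 0.27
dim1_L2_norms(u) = [0.1, 0.07, 0.09, 0.05, 0.21]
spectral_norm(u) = 0.27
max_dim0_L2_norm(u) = 0.21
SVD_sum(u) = [[0.03, -0.08, 0.06], [-0.02, 0.06, -0.04], [-0.03, 0.07, -0.05], [0.01, -0.04, 0.03], [0.06, -0.16, 0.12]] + [[-0.00,  -0.0,  0.00],[0.00,  0.00,  -0.0],[-0.0,  -0.00,  0.00],[-0.0,  -0.00,  0.0],[-0.0,  -0.00,  0.00]] + [[0.0, 0.0, 0.00], [0.00, 0.0, 0.00], [0.0, 0.00, 0.0], [-0.00, -0.0, -0.00], [0.00, 0.00, 0.00]]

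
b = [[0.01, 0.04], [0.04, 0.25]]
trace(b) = 0.26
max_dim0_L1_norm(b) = 0.29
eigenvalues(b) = [0.0, 0.26]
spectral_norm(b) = 0.26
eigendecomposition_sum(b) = [[0.00, -0.00], [-0.00, 0.00]] + [[0.01, 0.04], [0.04, 0.25]]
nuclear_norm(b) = 0.26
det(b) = 0.00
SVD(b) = [[-0.16, -0.99],[-0.99, 0.16]] @ diag([0.2564911064067352, 0.0035088935932648334]) @ [[-0.16, -0.99], [-0.99, 0.16]]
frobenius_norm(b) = 0.26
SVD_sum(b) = [[0.01, 0.04], [0.04, 0.25]] + [[0.0, -0.00], [-0.0, 0.0]]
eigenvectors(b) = [[-0.99,-0.16], [0.16,-0.99]]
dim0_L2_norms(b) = [0.04, 0.25]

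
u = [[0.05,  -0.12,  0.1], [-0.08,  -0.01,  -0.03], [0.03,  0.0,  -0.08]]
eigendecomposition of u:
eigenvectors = [[-0.86,  0.67,  0.30],[0.5,  0.33,  0.76],[-0.12,  -0.67,  0.57]]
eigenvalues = [0.13, -0.11, -0.06]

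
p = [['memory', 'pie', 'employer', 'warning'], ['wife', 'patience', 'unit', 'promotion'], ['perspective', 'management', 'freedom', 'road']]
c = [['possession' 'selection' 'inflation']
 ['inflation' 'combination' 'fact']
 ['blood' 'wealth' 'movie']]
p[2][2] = 'freedom'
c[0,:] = ['possession', 'selection', 'inflation']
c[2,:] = ['blood', 'wealth', 'movie']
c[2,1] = 'wealth'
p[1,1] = 'patience'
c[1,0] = 'inflation'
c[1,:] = ['inflation', 'combination', 'fact']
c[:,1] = ['selection', 'combination', 'wealth']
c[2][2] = 'movie'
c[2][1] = 'wealth'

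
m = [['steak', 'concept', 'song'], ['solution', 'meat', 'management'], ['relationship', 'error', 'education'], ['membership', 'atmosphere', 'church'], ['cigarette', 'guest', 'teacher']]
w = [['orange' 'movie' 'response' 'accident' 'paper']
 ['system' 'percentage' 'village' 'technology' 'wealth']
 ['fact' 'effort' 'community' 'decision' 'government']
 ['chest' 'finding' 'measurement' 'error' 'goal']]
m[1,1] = 'meat'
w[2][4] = 'government'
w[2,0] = 'fact'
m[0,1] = 'concept'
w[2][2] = 'community'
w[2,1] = 'effort'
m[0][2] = 'song'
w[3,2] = 'measurement'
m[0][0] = 'steak'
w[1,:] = ['system', 'percentage', 'village', 'technology', 'wealth']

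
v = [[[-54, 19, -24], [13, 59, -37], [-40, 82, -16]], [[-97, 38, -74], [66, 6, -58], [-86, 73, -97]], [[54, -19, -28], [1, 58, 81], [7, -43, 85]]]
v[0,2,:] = [-40, 82, -16]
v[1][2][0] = -86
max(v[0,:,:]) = 82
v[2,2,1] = -43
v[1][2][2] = -97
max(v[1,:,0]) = 66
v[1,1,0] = 66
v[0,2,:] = [-40, 82, -16]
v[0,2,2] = -16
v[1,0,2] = -74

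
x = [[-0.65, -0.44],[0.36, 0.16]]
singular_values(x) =[0.88, 0.06]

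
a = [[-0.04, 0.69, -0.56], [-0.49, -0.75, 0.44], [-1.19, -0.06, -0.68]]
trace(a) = -1.47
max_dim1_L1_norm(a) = 1.93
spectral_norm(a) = 1.42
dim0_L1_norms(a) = [1.72, 1.5, 1.68]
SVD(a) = [[-0.21,0.65,-0.73], [-0.16,-0.76,-0.63], [-0.97,-0.02,0.26]] @ diag([1.4211258864826726, 1.2825630151878795, 0.07094594309059259]) @ [[0.87,0.02,0.49], [0.28,0.79,-0.54], [0.41,-0.61,-0.68]]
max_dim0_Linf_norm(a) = 1.19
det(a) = -0.13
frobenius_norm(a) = 1.92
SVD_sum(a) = [[-0.26,-0.01,-0.15], [-0.2,-0.01,-0.11], [-1.19,-0.03,-0.68]] + [[0.24,0.67,-0.45], [-0.28,-0.77,0.52], [-0.01,-0.02,0.01]] + [[-0.02, 0.03, 0.04], [-0.02, 0.03, 0.03], [0.01, -0.01, -0.01]]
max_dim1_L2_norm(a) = 1.37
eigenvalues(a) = [(-1.34+0j), (-0.06+0.3j), (-0.06-0.3j)]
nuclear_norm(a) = 2.77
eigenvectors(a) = [[-0.48+0.00j, (-0.37-0.16j), -0.37+0.16j], [(0.23+0j), (0.62-0.16j), 0.62+0.16j], [-0.85+0.00j, 0.66+0.00j, (0.66-0j)]]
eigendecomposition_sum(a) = [[-0.33+0.00j, (0.33-0j), -0.49-0.00j], [0.15-0.00j, -0.15+0.00j, 0.23+0.00j], [-0.57+0.00j, (0.58-0j), -0.86-0.00j]] + [[0.14+0.15j, (0.18+0.08j), (-0.03-0.07j)], [(-0.32-0.05j), -0.30+0.08j, (0.1+0.05j)], [-0.31-0.13j, -0.32+0.00j, (0.09+0.08j)]] + [[(0.14-0.15j), (0.18-0.08j), -0.03+0.07j], [(-0.32+0.05j), (-0.3-0.08j), 0.10-0.05j], [-0.31+0.13j, (-0.32-0j), 0.09-0.08j]]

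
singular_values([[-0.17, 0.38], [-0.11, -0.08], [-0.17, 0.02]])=[0.43, 0.2]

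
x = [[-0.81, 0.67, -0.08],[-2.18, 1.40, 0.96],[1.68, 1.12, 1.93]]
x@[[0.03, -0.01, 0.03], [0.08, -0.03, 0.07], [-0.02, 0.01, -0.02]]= [[0.03,-0.01,0.02], [0.03,-0.01,0.01], [0.1,-0.03,0.09]]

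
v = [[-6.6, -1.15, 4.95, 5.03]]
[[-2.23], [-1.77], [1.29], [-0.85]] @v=[[14.72, 2.56, -11.04, -11.22], [11.68, 2.04, -8.76, -8.9], [-8.51, -1.48, 6.39, 6.49], [5.61, 0.98, -4.21, -4.28]]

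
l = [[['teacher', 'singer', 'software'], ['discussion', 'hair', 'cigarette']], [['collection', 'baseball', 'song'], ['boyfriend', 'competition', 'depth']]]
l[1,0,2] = 'song'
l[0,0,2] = 'software'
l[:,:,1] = [['singer', 'hair'], ['baseball', 'competition']]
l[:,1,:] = [['discussion', 'hair', 'cigarette'], ['boyfriend', 'competition', 'depth']]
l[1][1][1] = 'competition'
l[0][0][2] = 'software'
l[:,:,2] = [['software', 'cigarette'], ['song', 'depth']]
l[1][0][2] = 'song'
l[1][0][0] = 'collection'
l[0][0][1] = 'singer'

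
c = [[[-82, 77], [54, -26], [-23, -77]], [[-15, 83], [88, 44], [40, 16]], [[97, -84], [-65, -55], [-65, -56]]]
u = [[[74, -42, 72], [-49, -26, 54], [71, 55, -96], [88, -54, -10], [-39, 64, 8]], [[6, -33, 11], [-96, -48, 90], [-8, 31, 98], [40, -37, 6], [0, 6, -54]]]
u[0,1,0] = -49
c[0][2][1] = -77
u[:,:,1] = [[-42, -26, 55, -54, 64], [-33, -48, 31, -37, 6]]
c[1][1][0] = 88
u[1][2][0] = -8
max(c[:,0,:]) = 97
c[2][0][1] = -84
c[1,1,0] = 88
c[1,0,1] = 83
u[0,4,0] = -39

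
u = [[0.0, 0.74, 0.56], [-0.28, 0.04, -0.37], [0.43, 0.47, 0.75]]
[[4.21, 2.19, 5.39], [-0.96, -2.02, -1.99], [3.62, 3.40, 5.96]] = u@[[-1.42, -0.68, 1.84], [2.69, -1.44, 3.94], [3.96, 5.82, 4.42]]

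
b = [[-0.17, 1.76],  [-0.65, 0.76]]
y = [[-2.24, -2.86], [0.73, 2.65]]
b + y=[[-2.41, -1.10], [0.08, 3.41]]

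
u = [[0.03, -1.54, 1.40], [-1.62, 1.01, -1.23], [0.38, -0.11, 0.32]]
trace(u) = 1.36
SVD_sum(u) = [[0.83, -1.15, 1.22],[-0.96, 1.32, -1.40],[0.20, -0.27, 0.29]] + [[-0.80, -0.39, 0.18], [-0.66, -0.32, 0.15], [0.2, 0.10, -0.04]] + [[-0.00,0.00,0.0], [-0.0,0.02,0.02], [-0.02,0.07,0.07]]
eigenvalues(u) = [2.44, -1.21, 0.12]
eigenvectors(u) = [[-0.59, 0.84, -0.18], [0.79, 0.52, 0.67], [-0.15, -0.17, 0.72]]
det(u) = -0.36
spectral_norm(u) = 2.88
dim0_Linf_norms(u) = [1.62, 1.54, 1.4]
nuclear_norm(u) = 4.19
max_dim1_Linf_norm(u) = 1.62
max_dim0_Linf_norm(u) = 1.62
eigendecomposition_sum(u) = [[0.84,-0.99,1.13], [-1.13,1.33,-1.51], [0.21,-0.25,0.28]] + [[-0.81, -0.55, 0.30], [-0.5, -0.34, 0.19], [0.17, 0.11, -0.06]] + [[-0.00, -0.01, -0.03],  [0.01, 0.02, 0.09],  [0.01, 0.02, 0.10]]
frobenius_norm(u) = 3.12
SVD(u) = [[-0.65, -0.76, 0.04],[0.74, -0.62, 0.24],[-0.15, 0.19, 0.97]] @ diag([2.8797571507849957, 1.2020560015220794, 0.1042119077046108]) @ [[-0.45, 0.61, -0.65],[0.88, 0.43, -0.2],[-0.16, 0.66, 0.73]]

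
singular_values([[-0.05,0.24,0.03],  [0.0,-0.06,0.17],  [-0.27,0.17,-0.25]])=[0.45, 0.21, 0.11]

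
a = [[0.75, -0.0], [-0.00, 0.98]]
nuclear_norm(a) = 1.73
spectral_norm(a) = 0.98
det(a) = 0.73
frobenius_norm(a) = 1.23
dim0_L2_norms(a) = [0.75, 0.98]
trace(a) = 1.73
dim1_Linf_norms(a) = [0.75, 0.98]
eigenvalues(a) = [0.75, 0.98]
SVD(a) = [[0.0, 1.00], [1.00, 0.0]] @ diag([0.98, 0.75]) @ [[0.0, 1.0], [1.0, 0.0]]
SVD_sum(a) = [[0.00, 0.0],  [0.0, 0.98]] + [[0.75, 0.00], [0.00, 0.00]]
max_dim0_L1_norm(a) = 0.98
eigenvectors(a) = [[1.00, 0.0], [0.00, 1.00]]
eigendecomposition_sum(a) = [[0.75,  0.00],[0.0,  0.00]] + [[0.00, 0.00], [0.00, 0.98]]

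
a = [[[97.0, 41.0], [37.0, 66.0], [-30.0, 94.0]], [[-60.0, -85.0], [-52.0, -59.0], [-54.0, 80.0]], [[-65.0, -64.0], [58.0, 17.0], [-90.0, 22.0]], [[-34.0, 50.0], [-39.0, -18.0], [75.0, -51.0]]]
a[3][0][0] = -34.0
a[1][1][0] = -52.0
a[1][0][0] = -60.0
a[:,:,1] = [[41.0, 66.0, 94.0], [-85.0, -59.0, 80.0], [-64.0, 17.0, 22.0], [50.0, -18.0, -51.0]]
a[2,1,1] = 17.0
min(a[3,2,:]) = -51.0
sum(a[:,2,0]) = -99.0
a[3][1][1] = -18.0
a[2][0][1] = -64.0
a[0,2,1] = 94.0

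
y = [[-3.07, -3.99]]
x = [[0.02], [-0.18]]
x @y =[[-0.06, -0.08], [0.55, 0.72]]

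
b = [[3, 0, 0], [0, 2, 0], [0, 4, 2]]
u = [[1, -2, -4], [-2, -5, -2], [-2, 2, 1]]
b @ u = [[3, -6, -12], [-4, -10, -4], [-12, -16, -6]]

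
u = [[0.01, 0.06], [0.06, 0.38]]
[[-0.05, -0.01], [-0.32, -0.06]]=u @[[-0.06,  -0.34],[-0.83,  -0.11]]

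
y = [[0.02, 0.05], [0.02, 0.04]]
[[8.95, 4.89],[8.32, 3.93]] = y@[[291.59,4.40], [62.33,95.97]]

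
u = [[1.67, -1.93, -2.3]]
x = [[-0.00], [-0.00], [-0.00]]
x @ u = [[0.00, 0.00, 0.00], [0.0, 0.0, 0.0], [0.0, 0.00, 0.00]]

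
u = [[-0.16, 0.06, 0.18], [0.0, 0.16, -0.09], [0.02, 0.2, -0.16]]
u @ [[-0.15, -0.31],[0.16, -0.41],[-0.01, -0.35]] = [[0.03, -0.04], [0.03, -0.03], [0.03, -0.03]]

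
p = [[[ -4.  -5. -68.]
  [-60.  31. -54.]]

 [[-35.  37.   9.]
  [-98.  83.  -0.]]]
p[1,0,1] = 37.0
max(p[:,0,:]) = 37.0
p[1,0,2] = 9.0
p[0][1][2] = -54.0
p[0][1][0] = -60.0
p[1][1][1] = 83.0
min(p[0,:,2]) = -68.0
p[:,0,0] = [-4.0, -35.0]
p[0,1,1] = 31.0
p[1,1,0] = -98.0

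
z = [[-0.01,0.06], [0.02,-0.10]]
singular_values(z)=[0.12, 0.0]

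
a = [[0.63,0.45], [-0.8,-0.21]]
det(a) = 0.23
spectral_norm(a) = 1.11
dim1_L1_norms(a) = [1.08, 1.01]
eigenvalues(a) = [(0.21+0.43j), (0.21-0.43j)]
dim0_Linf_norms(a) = [0.8, 0.45]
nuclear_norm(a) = 1.32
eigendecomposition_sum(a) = [[0.32+0.11j, (0.22-0.11j)], [(-0.4+0.2j), (-0.11+0.32j)]] + [[0.32-0.11j, 0.22+0.11j], [(-0.4-0.2j), (-0.1-0.32j)]]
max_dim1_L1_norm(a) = 1.08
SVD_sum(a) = [[0.69, 0.31],[-0.74, -0.34]] + [[-0.06,0.14], [-0.06,0.13]]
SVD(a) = [[-0.68, 0.73], [0.73, 0.68]] @ diag([1.1143367879922976, 0.20433678799229757]) @ [[-0.91, -0.41],[-0.41, 0.91]]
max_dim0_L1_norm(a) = 1.43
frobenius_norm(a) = 1.13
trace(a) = 0.42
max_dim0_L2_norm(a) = 1.02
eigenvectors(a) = [[-0.42-0.43j, (-0.42+0.43j)], [0.80+0.00j, (0.8-0j)]]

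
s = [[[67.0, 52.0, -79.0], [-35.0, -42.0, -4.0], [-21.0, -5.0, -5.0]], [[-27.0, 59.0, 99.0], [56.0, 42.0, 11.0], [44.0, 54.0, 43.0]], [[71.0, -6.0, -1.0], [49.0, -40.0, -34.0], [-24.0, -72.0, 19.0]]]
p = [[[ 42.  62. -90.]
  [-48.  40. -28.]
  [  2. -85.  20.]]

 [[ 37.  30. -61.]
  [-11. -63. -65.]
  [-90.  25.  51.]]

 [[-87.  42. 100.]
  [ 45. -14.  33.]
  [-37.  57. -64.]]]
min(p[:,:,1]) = -85.0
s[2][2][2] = 19.0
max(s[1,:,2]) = 99.0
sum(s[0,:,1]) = 5.0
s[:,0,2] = [-79.0, 99.0, -1.0]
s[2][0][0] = 71.0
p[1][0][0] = 37.0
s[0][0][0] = 67.0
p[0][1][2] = -28.0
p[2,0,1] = 42.0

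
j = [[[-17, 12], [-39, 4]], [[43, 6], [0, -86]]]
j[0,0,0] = -17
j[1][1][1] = -86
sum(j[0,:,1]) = 16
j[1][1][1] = -86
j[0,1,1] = 4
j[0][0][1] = 12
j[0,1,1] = 4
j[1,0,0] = 43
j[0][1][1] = 4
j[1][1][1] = -86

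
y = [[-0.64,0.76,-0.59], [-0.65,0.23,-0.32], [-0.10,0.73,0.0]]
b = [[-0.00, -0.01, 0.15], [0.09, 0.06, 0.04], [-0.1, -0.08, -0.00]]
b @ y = [[-0.01, 0.11, 0.0], [-0.1, 0.11, -0.07], [0.12, -0.09, 0.08]]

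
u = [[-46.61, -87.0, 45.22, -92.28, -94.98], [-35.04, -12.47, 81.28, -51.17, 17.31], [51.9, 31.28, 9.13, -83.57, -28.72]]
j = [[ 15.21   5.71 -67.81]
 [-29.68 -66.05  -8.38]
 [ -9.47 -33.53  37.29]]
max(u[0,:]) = 45.22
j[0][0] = 15.21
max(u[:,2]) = 81.28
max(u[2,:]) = 51.9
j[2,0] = -9.47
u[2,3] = -83.57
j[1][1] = -66.05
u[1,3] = -51.17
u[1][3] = -51.17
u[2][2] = 9.13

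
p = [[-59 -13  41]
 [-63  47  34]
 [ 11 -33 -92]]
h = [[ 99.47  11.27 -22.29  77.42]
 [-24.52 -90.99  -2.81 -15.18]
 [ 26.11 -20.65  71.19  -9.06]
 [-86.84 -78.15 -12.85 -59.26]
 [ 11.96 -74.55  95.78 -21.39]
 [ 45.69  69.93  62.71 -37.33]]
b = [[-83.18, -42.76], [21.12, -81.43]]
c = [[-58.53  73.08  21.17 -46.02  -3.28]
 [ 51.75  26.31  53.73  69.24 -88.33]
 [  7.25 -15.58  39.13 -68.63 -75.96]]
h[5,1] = 69.93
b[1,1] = -81.43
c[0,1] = 73.08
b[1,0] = 21.12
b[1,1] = -81.43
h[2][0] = 26.11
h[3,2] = -12.85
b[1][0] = 21.12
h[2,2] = 71.19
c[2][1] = -15.58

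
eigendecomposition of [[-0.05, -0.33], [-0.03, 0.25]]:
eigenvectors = [[-1.0, 0.71],[-0.09, -0.71]]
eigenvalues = [-0.08, 0.28]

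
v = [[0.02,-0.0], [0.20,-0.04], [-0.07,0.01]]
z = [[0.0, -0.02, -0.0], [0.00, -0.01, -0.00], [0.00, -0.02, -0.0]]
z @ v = [[-0.0, 0.0], [-0.0, 0.0], [-0.0, 0.00]]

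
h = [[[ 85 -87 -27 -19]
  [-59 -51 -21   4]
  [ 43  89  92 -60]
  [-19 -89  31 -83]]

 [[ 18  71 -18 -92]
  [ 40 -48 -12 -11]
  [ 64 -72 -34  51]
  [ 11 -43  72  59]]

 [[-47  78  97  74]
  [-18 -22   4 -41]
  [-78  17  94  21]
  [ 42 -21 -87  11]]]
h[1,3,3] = 59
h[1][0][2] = -18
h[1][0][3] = -92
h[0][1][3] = 4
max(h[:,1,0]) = 40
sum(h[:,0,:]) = 133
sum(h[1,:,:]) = 56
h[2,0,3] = 74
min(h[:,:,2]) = -87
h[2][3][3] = 11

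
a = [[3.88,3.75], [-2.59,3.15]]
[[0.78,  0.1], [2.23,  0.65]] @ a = [[2.77, 3.24],  [6.97, 10.41]]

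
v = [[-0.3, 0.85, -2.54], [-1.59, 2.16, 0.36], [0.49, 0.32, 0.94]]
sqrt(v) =[[0.63, 0.43, -1.36], [-0.69, 1.57, -0.21], [0.30, 0.07, 1.17]]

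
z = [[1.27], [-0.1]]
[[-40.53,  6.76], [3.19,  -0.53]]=z @ [[-31.91,  5.32]]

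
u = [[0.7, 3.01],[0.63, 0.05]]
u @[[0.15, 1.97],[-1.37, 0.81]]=[[-4.02,  3.82], [0.03,  1.28]]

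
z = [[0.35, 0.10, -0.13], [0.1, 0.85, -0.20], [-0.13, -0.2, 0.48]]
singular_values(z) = [0.97, 0.44, 0.27]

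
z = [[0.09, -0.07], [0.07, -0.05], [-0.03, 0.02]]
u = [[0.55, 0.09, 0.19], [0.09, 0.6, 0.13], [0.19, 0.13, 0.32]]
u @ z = [[0.05, -0.04], [0.05, -0.03], [0.02, -0.01]]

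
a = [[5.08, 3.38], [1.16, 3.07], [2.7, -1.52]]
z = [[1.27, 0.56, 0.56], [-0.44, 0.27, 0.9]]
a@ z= [[4.96,  3.76,  5.89],[0.12,  1.48,  3.41],[4.10,  1.1,  0.14]]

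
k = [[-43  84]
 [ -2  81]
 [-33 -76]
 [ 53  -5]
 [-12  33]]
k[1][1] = 81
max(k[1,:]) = 81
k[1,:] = [-2, 81]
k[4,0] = -12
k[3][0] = 53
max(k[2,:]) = -33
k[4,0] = -12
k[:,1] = [84, 81, -76, -5, 33]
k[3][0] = 53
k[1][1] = 81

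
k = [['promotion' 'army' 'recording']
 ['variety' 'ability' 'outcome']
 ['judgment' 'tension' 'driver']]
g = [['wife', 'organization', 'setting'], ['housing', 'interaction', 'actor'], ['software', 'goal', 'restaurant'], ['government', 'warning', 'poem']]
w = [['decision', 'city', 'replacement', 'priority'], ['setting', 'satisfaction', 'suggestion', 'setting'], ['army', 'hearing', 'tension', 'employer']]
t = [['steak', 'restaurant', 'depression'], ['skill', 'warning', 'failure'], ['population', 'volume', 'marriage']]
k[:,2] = ['recording', 'outcome', 'driver']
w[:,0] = ['decision', 'setting', 'army']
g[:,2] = ['setting', 'actor', 'restaurant', 'poem']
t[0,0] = 'steak'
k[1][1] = 'ability'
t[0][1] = 'restaurant'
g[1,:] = ['housing', 'interaction', 'actor']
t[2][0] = 'population'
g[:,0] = ['wife', 'housing', 'software', 'government']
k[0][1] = 'army'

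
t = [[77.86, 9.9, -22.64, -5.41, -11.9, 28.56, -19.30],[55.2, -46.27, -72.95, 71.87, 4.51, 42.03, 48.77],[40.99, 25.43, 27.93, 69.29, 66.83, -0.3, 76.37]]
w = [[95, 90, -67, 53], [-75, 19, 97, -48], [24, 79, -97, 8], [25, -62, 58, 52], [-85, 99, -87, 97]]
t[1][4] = 4.51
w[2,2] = -97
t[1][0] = 55.2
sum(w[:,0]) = -16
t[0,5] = 28.56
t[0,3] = -5.41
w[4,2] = -87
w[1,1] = 19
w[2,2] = -97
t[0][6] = -19.3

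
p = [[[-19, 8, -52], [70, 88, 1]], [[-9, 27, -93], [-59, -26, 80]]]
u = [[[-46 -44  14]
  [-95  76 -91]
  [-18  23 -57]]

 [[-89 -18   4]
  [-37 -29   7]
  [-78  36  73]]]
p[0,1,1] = 88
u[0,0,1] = -44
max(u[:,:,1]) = 76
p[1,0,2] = -93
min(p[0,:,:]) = -52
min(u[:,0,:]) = -89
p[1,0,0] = -9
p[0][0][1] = 8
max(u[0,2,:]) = 23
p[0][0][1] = 8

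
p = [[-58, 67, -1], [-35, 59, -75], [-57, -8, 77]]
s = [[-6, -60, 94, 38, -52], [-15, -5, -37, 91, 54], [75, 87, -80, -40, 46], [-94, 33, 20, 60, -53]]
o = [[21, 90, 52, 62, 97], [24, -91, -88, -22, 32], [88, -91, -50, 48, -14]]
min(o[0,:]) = 21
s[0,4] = -52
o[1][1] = -91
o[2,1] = -91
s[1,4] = 54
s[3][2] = 20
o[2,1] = -91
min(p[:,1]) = -8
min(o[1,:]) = -91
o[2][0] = 88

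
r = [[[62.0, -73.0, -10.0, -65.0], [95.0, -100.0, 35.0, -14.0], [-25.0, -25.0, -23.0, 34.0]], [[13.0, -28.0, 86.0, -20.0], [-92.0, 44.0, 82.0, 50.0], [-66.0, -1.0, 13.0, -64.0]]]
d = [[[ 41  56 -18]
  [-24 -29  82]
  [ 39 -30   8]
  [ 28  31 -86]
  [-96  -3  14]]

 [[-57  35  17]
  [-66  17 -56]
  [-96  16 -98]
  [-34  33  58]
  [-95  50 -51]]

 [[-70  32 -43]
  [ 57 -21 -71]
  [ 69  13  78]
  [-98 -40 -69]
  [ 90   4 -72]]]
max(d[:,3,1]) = 33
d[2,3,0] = -98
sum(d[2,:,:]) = -141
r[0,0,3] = -65.0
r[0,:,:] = [[62.0, -73.0, -10.0, -65.0], [95.0, -100.0, 35.0, -14.0], [-25.0, -25.0, -23.0, 34.0]]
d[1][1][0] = -66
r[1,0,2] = 86.0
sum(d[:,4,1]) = 51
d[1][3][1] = 33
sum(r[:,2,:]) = -157.0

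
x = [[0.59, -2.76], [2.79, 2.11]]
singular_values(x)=[3.85, 2.33]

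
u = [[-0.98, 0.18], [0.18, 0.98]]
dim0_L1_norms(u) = [1.16, 1.16]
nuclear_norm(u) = 1.99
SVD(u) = [[-0.98,0.18], [0.18,0.98]] @ diag([0.9963934965664921, 0.996393496566492]) @ [[1.00, 0.0], [0.0, 1.00]]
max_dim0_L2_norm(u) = 1.0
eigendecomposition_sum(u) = [[-0.99, 0.09], [0.09, -0.01]] + [[0.01, 0.09], [0.09, 0.99]]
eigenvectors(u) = [[-1.00, -0.09], [0.09, -1.0]]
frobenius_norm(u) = 1.41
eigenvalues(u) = [-1.0, 1.0]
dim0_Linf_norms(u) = [0.98, 0.98]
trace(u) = 0.00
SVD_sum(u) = [[-0.98, 0.00], [0.18, 0.0]] + [[0.0, 0.18],[0.0, 0.98]]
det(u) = -0.99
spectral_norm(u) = 1.00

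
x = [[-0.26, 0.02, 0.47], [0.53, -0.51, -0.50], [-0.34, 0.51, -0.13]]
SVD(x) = [[-0.38,0.62,-0.68], [0.82,-0.11,-0.56], [-0.42,-0.78,-0.47]] @ diag([1.0769825417803696, 0.5563590459765884, 0.05543660036757941]) @ [[0.63, -0.6, -0.50], [0.08, -0.59, 0.81], [0.77, 0.55, 0.32]]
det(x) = -0.03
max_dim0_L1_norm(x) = 1.13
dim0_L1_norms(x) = [1.13, 1.04, 1.1]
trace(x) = -0.90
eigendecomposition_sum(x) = [[-0.03+0.00j, (-0.02+0j), (-0.02-0j)],  [-0.02+0.00j, -0.02+0.00j, -0.02-0.00j],  [(-0.01+0j), -0.01+0.00j, -0.01-0.00j]] + [[(-0.12+0.14j), 0.02-0.19j, (0.25-0.01j)], [(0.28+0.01j), -0.25+0.15j, -0.24-0.28j], [-0.16-0.21j, (0.26+0.09j), -0.06+0.35j]] + [[-0.12-0.14j, 0.02+0.19j, (0.25+0.01j)], [(0.28-0.01j), -0.25-0.15j, (-0.24+0.28j)], [(-0.16+0.21j), 0.26-0.09j, -0.06-0.35j]]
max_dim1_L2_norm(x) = 0.89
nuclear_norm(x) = 1.69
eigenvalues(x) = [(-0.06+0j), (-0.42+0.64j), (-0.42-0.64j)]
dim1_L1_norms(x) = [0.75, 1.54, 0.98]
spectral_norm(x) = 1.08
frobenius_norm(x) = 1.21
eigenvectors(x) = [[0.77+0.00j, -0.27+0.34j, (-0.27-0.34j)], [0.56+0.00j, (0.65+0j), (0.65-0j)], [0.31+0.00j, -0.40-0.48j, (-0.4+0.48j)]]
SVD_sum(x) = [[-0.26, 0.24, 0.2],[0.56, -0.53, -0.44],[-0.29, 0.27, 0.23]] + [[0.03,-0.20,0.28], [-0.0,0.04,-0.05], [-0.03,0.25,-0.35]] + [[-0.03, -0.02, -0.01], [-0.02, -0.02, -0.01], [-0.02, -0.01, -0.01]]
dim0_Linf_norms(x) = [0.53, 0.51, 0.5]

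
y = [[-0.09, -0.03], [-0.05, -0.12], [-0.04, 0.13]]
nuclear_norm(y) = 0.29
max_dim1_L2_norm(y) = 0.14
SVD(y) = [[-0.25, 0.78], [-0.7, 0.27], [0.67, 0.57]] @ diag([0.181093373844016, 0.10772738718539243]) @ [[0.17,0.99], [-0.99,0.17]]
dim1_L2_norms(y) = [0.09, 0.13, 0.14]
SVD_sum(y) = [[-0.01, -0.04], [-0.02, -0.12], [0.02, 0.12]] + [[-0.08, 0.01], [-0.03, 0.0], [-0.06, 0.01]]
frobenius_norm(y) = 0.21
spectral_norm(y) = 0.18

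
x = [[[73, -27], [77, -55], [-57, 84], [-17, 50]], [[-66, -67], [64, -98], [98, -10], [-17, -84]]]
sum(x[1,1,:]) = -34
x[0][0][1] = -27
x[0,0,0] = 73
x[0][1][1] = -55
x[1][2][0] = 98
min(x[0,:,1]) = -55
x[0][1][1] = -55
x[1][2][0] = 98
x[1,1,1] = -98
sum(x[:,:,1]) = -207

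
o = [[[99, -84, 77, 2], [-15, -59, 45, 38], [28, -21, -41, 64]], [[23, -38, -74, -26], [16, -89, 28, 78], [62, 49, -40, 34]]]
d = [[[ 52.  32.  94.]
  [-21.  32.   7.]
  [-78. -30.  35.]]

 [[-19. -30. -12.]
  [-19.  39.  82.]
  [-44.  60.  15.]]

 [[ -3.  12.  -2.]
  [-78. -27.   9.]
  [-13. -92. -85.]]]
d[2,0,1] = 12.0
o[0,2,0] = 28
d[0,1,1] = 32.0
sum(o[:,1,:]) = 42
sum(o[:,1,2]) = 73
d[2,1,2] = 9.0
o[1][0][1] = -38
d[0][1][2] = 7.0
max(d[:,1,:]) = 82.0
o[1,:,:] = [[23, -38, -74, -26], [16, -89, 28, 78], [62, 49, -40, 34]]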